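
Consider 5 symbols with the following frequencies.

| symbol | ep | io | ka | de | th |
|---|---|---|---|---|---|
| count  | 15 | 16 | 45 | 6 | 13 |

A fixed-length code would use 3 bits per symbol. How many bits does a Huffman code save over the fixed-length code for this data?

90

Fixed-length: 3 bits × 95 symbols = 285 bits.
Huffman merges:
combine de(6), th(13) → 19
combine ep(15), io(16) → 31
combine 19, 31 → 50
combine ka(45), 50 → 95
Huffman total = 19 + 31 + 50 + 95 = 195 bits.
Saving = 285 − 195 = 90 bits.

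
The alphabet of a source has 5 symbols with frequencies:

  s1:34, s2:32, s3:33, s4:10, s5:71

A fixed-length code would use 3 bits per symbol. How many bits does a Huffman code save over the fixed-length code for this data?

Fixed-length: 3 bits × 180 symbols = 540 bits.
Huffman merges:
combine s4(10), s2(32) → 42
combine s3(33), s1(34) → 67
combine 42, 67 → 109
combine s5(71), 109 → 180
Huffman total = 42 + 67 + 109 + 180 = 398 bits.
Saving = 540 − 398 = 142 bits.

142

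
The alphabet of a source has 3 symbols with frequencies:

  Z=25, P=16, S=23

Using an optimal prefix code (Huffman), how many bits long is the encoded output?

103

Build the Huffman tree bottom-up:
P(16) + S(23) → 39
Z(25) + 39 → 64
The encoded length is the sum of every internal node's weight: 39 + 64 = 103 bits.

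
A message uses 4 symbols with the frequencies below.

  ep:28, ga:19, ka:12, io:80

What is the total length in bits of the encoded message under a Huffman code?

Build the Huffman tree bottom-up:
merge ka(12) and ga(19): 31
merge ep(28) and 31: 59
merge 59 and io(80): 139
The encoded length is the sum of every internal node's weight: 31 + 59 + 139 = 229 bits.

229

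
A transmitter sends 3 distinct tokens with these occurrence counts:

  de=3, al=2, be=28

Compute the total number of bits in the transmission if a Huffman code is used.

Build the Huffman tree bottom-up:
al(2) + de(3) → 5
5 + be(28) → 33
Total encoded bits = sum of merged weights = 5 + 33 = 38.

38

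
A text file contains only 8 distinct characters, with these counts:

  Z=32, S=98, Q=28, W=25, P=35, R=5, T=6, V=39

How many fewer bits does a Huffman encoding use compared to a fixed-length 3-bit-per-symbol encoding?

90

Fixed-length: 3 bits × 268 symbols = 804 bits.
Huffman merges:
merge R(5) and T(6): 11
merge 11 and W(25): 36
merge Q(28) and Z(32): 60
merge P(35) and 36: 71
merge V(39) and 60: 99
merge 71 and S(98): 169
merge 99 and 169: 268
Huffman total = 11 + 36 + 60 + 71 + 99 + 169 + 268 = 714 bits.
Saving = 804 − 714 = 90 bits.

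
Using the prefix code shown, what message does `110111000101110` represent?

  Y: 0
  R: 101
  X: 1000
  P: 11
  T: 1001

Read left to right; each codeword is recognised as soon as it completes (prefix code):
  11→P | 0→Y | 11→P | 1000→X | 101→R | 11→P | 0→Y
Decoded message: PYPXRPY

PYPXRPY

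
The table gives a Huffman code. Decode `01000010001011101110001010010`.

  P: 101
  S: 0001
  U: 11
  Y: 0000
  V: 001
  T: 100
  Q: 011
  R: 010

Read left to right; each codeword is recognised as soon as it completes (prefix code):
  010→R | 0001→S | 0001→S | 011→Q | 101→P | 11→U | 0001→S | 010→R | 010→R
Decoded message: RSSQPUSRR

RSSQPUSRR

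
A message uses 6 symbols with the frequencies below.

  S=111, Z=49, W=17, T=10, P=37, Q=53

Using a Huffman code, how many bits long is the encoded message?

636

Merge the two smallest weights repeatedly:
combine T(10), W(17) → 27
combine 27, P(37) → 64
combine Z(49), Q(53) → 102
combine 64, 102 → 166
combine S(111), 166 → 277
The encoded length is the sum of every internal node's weight: 27 + 64 + 102 + 166 + 277 = 636 bits.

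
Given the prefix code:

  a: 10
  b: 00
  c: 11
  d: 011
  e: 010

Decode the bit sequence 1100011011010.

Read left to right; each codeword is recognised as soon as it completes (prefix code):
  11→c | 00→b | 011→d | 011→d | 010→e
Decoded message: cbdde

cbdde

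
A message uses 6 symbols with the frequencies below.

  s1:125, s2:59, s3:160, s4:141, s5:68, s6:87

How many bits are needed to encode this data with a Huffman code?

Greedily combine the two least-frequent nodes:
combine s2(59), s5(68) → 127
combine s6(87), s1(125) → 212
combine 127, s4(141) → 268
combine s3(160), 212 → 372
combine 268, 372 → 640
Each symbol's bit-cost is frequency × depth; summing gives 1619 bits (equivalently 127 + 212 + 268 + 372 + 640).

1619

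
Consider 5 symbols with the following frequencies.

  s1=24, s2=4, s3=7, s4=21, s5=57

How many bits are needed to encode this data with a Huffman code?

212

Greedily combine the two least-frequent nodes:
combine s2(4), s3(7) → 11
combine 11, s4(21) → 32
combine s1(24), 32 → 56
combine 56, s5(57) → 113
Total encoded bits = sum of merged weights = 11 + 32 + 56 + 113 = 212.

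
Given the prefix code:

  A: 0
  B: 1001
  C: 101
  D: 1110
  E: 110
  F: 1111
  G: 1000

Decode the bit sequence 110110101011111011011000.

EECAFCCG

Read left to right; each codeword is recognised as soon as it completes (prefix code):
  110→E | 110→E | 101→C | 0→A | 1111→F | 101→C | 101→C | 1000→G
Decoded message: EECAFCCG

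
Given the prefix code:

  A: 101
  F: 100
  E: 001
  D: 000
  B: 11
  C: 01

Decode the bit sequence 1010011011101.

Read left to right; each codeword is recognised as soon as it completes (prefix code):
  101→A | 001→E | 101→A | 11→B | 01→C
Decoded message: AEABC

AEABC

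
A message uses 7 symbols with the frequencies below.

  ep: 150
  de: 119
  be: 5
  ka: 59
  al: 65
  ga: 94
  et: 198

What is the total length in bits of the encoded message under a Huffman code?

1786

Greedily combine the two least-frequent nodes:
be(5) + ka(59) → 64
64 + al(65) → 129
ga(94) + de(119) → 213
129 + ep(150) → 279
et(198) + 213 → 411
279 + 411 → 690
The encoded length is the sum of every internal node's weight: 64 + 129 + 213 + 279 + 411 + 690 = 1786 bits.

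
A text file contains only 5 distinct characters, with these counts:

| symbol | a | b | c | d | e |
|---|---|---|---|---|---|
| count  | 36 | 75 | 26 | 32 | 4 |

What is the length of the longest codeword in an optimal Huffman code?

4

Merge the two lowest-weight nodes at each step:
e(4) + c(26) → 30
30 + d(32) → 62
a(36) + 62 → 98
b(75) + 98 → 173
The first pair merged (e, c) ends up deepest, at depth 4.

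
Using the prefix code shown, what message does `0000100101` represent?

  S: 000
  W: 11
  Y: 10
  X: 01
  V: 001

SXVX

Read left to right; each codeword is recognised as soon as it completes (prefix code):
  000→S | 01→X | 001→V | 01→X
Decoded message: SXVX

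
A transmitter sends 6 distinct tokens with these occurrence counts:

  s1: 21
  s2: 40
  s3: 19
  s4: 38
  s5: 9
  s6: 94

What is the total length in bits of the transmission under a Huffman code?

503

Merge the two smallest weights repeatedly:
combine s5(9), s3(19) → 28
combine s1(21), 28 → 49
combine s4(38), s2(40) → 78
combine 49, 78 → 127
combine s6(94), 127 → 221
Total encoded bits = sum of merged weights = 28 + 49 + 78 + 127 + 221 = 503.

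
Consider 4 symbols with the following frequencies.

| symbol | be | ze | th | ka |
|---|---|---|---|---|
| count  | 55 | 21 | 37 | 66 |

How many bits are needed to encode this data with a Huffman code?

350

Build the Huffman tree bottom-up:
ze(21) + th(37) → 58
be(55) + 58 → 113
ka(66) + 113 → 179
The encoded length is the sum of every internal node's weight: 58 + 113 + 179 = 350 bits.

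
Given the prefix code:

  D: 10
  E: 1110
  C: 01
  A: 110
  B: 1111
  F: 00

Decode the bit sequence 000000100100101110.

Read left to right; each codeword is recognised as soon as it completes (prefix code):
  00→F | 00→F | 00→F | 10→D | 01→C | 00→F | 10→D | 1110→E
Decoded message: FFFDCFDE

FFFDCFDE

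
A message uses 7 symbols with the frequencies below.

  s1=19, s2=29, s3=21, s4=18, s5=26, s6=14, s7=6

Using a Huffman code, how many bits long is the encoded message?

364

Build the Huffman tree bottom-up:
merge s7(6) and s6(14): 20
merge s4(18) and s1(19): 37
merge 20 and s3(21): 41
merge s5(26) and s2(29): 55
merge 37 and 41: 78
merge 55 and 78: 133
Each symbol's bit-cost is frequency × depth; summing gives 364 bits (equivalently 20 + 37 + 41 + 55 + 78 + 133).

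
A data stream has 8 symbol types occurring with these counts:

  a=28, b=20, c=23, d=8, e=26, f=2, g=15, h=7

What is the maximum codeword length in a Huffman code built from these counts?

Merge the two lowest-weight nodes at each step:
f(2) + h(7) → 9
d(8) + 9 → 17
g(15) + 17 → 32
b(20) + c(23) → 43
e(26) + a(28) → 54
32 + 43 → 75
54 + 75 → 129
The first pair merged (f, h) ends up deepest, at depth 5.

5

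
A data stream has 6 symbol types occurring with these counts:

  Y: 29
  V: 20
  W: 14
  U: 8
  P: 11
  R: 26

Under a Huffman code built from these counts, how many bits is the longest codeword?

Merge the two lowest-weight nodes at each step:
U(8) + P(11) → 19
W(14) + 19 → 33
V(20) + R(26) → 46
Y(29) + 33 → 62
46 + 62 → 108
The first pair merged (U, P) ends up deepest, at depth 4.

4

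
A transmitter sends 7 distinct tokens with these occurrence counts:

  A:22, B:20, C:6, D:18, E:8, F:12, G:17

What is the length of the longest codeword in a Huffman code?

Merge the two lowest-weight nodes at each step:
C(6) + E(8) → 14
F(12) + 14 → 26
G(17) + D(18) → 35
B(20) + A(22) → 42
26 + 35 → 61
42 + 61 → 103
The rarest symbols sit at the bottom; the longest codeword is 4 bits.

4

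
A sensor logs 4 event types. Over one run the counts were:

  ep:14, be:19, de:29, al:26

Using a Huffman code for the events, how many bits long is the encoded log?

176

Merge the two smallest weights repeatedly:
merge ep(14) and be(19): 33
merge al(26) and de(29): 55
merge 33 and 55: 88
The encoded length is the sum of every internal node's weight: 33 + 55 + 88 = 176 bits.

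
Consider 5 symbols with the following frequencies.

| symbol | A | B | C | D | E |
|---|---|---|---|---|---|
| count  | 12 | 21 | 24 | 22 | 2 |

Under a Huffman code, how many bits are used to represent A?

3

Repeatedly merge the two smallest:
merge E(2) and A(12): 14
merge 14 and B(21): 35
merge D(22) and C(24): 46
merge 35 and 46: 81
A sits 3 levels below the root, so its codeword is 3 bits.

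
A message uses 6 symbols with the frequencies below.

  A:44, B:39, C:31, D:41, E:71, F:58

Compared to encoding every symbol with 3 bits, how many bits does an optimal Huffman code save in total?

129

Fixed-length: 3 bits × 284 symbols = 852 bits.
Huffman merges:
combine C(31), B(39) → 70
combine D(41), A(44) → 85
combine F(58), 70 → 128
combine E(71), 85 → 156
combine 128, 156 → 284
Huffman total = 70 + 85 + 128 + 156 + 284 = 723 bits.
Saving = 852 − 723 = 129 bits.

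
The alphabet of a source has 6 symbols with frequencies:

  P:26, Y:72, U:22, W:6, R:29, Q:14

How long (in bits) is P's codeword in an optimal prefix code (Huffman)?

Repeatedly merge the two smallest:
combine W(6), Q(14) → 20
combine 20, U(22) → 42
combine P(26), R(29) → 55
combine 42, 55 → 97
combine Y(72), 97 → 169
The subtree containing P is merged 3 times, so code length = 3.

3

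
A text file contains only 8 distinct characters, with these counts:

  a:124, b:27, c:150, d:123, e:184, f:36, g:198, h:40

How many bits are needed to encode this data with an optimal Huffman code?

Greedily combine the two least-frequent nodes:
b(27) + f(36) → 63
h(40) + 63 → 103
103 + d(123) → 226
a(124) + c(150) → 274
e(184) + g(198) → 382
226 + 274 → 500
382 + 500 → 882
Total encoded bits = sum of merged weights = 63 + 103 + 226 + 274 + 382 + 500 + 882 = 2430.

2430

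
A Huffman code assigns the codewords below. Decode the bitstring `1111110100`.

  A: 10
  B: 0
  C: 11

Read left to right; each codeword is recognised as soon as it completes (prefix code):
  11→C | 11→C | 11→C | 0→B | 10→A | 0→B
Decoded message: CCCBAB

CCCBAB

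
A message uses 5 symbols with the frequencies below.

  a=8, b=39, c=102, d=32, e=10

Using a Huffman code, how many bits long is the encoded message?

Greedily combine the two least-frequent nodes:
merge a(8) and e(10): 18
merge 18 and d(32): 50
merge b(39) and 50: 89
merge 89 and c(102): 191
The encoded length is the sum of every internal node's weight: 18 + 50 + 89 + 191 = 348 bits.

348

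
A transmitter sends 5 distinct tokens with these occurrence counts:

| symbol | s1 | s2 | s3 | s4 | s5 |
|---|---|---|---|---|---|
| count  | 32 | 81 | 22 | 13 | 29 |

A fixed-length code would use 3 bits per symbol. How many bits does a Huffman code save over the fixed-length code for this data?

162

Fixed-length: 3 bits × 177 symbols = 531 bits.
Huffman merges:
combine s4(13), s3(22) → 35
combine s5(29), s1(32) → 61
combine 35, 61 → 96
combine s2(81), 96 → 177
Huffman total = 35 + 61 + 96 + 177 = 369 bits.
Saving = 531 − 369 = 162 bits.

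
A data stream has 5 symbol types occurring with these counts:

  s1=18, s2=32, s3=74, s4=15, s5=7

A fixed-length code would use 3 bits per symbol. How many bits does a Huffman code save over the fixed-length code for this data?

Fixed-length: 3 bits × 146 symbols = 438 bits.
Huffman merges:
combine s5(7), s4(15) → 22
combine s1(18), 22 → 40
combine s2(32), 40 → 72
combine 72, s3(74) → 146
Huffman total = 22 + 40 + 72 + 146 = 280 bits.
Saving = 438 − 280 = 158 bits.

158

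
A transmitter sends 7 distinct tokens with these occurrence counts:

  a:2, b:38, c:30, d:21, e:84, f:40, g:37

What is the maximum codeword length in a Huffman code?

4

Merge the two lowest-weight nodes at each step:
merge a(2) and d(21): 23
merge 23 and c(30): 53
merge g(37) and b(38): 75
merge f(40) and 53: 93
merge 75 and e(84): 159
merge 93 and 159: 252
The first pair merged (a, d) ends up deepest, at depth 4.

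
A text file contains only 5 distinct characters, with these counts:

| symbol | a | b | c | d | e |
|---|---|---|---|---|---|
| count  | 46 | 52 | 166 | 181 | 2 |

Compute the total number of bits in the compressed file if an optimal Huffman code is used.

861

Build the Huffman tree bottom-up:
merge e(2) and a(46): 48
merge 48 and b(52): 100
merge 100 and c(166): 266
merge d(181) and 266: 447
Each symbol's bit-cost is frequency × depth; summing gives 861 bits (equivalently 48 + 100 + 266 + 447).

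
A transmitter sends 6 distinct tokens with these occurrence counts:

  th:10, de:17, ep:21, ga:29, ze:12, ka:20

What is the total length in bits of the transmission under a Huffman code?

277

Build the Huffman tree bottom-up:
merge th(10) and ze(12): 22
merge de(17) and ka(20): 37
merge ep(21) and 22: 43
merge ga(29) and 37: 66
merge 43 and 66: 109
Total encoded bits = sum of merged weights = 22 + 37 + 43 + 66 + 109 = 277.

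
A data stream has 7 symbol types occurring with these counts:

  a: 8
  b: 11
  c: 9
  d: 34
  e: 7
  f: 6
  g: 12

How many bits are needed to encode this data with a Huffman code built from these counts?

Merge the two smallest weights repeatedly:
merge f(6) and e(7): 13
merge a(8) and c(9): 17
merge b(11) and g(12): 23
merge 13 and 17: 30
merge 23 and 30: 53
merge d(34) and 53: 87
Each symbol's bit-cost is frequency × depth; summing gives 223 bits (equivalently 13 + 17 + 23 + 30 + 53 + 87).

223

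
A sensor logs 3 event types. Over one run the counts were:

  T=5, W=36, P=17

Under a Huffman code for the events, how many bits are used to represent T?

Huffman merges, smallest pair first:
merge T(5) and P(17): 22
merge 22 and W(36): 58
The subtree containing T is merged 2 times, so code length = 2.

2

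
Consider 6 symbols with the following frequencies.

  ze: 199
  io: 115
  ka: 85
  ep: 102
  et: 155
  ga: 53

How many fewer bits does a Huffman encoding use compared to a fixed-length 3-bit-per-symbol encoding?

354

Fixed-length: 3 bits × 709 symbols = 2127 bits.
Huffman merges:
merge ga(53) and ka(85): 138
merge ep(102) and io(115): 217
merge 138 and et(155): 293
merge ze(199) and 217: 416
merge 293 and 416: 709
Huffman total = 138 + 217 + 293 + 416 + 709 = 1773 bits.
Saving = 2127 − 1773 = 354 bits.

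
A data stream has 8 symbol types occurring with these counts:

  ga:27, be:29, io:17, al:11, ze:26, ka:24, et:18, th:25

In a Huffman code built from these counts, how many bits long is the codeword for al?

4

Build the tree from the bottom:
merge al(11) and io(17): 28
merge et(18) and ka(24): 42
merge th(25) and ze(26): 51
merge ga(27) and 28: 55
merge be(29) and 42: 71
merge 51 and 55: 106
merge 71 and 106: 177
al sits 4 levels below the root, so its codeword is 4 bits.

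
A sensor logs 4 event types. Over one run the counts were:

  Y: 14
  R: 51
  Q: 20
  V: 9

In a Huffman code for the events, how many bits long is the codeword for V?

Repeatedly merge the two smallest:
V(9) + Y(14) → 23
Q(20) + 23 → 43
43 + R(51) → 94
V's leaf is at depth 3, giving a 3-bit codeword.

3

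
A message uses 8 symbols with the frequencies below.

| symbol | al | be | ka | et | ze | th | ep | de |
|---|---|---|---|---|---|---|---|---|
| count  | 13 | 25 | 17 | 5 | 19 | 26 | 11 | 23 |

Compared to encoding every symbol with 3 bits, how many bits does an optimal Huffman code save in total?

10

Fixed-length: 3 bits × 139 symbols = 417 bits.
Huffman merges:
combine et(5), ep(11) → 16
combine al(13), 16 → 29
combine ka(17), ze(19) → 36
combine de(23), be(25) → 48
combine th(26), 29 → 55
combine 36, 48 → 84
combine 55, 84 → 139
Huffman total = 16 + 29 + 36 + 48 + 55 + 84 + 139 = 407 bits.
Saving = 417 − 407 = 10 bits.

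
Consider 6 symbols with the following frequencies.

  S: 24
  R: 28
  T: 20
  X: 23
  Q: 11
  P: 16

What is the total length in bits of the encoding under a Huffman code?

Build the Huffman tree bottom-up:
Q(11) + P(16) → 27
T(20) + X(23) → 43
S(24) + 27 → 51
R(28) + 43 → 71
51 + 71 → 122
The encoded length is the sum of every internal node's weight: 27 + 43 + 51 + 71 + 122 = 314 bits.

314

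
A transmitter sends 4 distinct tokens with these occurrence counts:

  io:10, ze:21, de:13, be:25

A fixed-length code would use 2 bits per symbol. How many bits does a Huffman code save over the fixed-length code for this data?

2

Fixed-length: 2 bits × 69 symbols = 138 bits.
Huffman merges:
combine io(10), de(13) → 23
combine ze(21), 23 → 44
combine be(25), 44 → 69
Huffman total = 23 + 44 + 69 = 136 bits.
Saving = 138 − 136 = 2 bits.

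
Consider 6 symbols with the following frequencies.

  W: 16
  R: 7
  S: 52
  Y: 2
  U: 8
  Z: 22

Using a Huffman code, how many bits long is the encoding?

221

Greedily combine the two least-frequent nodes:
Y(2) + R(7) → 9
U(8) + 9 → 17
W(16) + 17 → 33
Z(22) + 33 → 55
S(52) + 55 → 107
Each symbol's bit-cost is frequency × depth; summing gives 221 bits (equivalently 9 + 17 + 33 + 55 + 107).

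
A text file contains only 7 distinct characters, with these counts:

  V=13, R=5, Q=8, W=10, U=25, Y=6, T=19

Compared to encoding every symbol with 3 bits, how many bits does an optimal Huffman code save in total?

Fixed-length: 3 bits × 86 symbols = 258 bits.
Huffman merges:
merge R(5) and Y(6): 11
merge Q(8) and W(10): 18
merge 11 and V(13): 24
merge 18 and T(19): 37
merge 24 and U(25): 49
merge 37 and 49: 86
Huffman total = 11 + 18 + 24 + 37 + 49 + 86 = 225 bits.
Saving = 258 − 225 = 33 bits.

33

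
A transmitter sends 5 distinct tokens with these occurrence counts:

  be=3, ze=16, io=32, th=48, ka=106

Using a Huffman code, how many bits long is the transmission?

374

Merge the two smallest weights repeatedly:
combine be(3), ze(16) → 19
combine 19, io(32) → 51
combine th(48), 51 → 99
combine 99, ka(106) → 205
Each symbol's bit-cost is frequency × depth; summing gives 374 bits (equivalently 19 + 51 + 99 + 205).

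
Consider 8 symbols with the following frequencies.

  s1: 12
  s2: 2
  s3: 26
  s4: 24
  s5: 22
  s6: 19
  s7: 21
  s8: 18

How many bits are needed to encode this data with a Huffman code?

420

Build the Huffman tree bottom-up:
merge s2(2) and s1(12): 14
merge 14 and s8(18): 32
merge s6(19) and s7(21): 40
merge s5(22) and s4(24): 46
merge s3(26) and 32: 58
merge 40 and 46: 86
merge 58 and 86: 144
Each symbol's bit-cost is frequency × depth; summing gives 420 bits (equivalently 14 + 32 + 40 + 46 + 58 + 86 + 144).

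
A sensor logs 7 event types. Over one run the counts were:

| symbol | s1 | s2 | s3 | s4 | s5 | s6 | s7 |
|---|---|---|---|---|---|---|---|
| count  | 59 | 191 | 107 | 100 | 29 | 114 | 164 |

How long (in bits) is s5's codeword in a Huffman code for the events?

4

Repeatedly merge the two smallest:
merge s5(29) and s1(59): 88
merge 88 and s4(100): 188
merge s3(107) and s6(114): 221
merge s7(164) and 188: 352
merge s2(191) and 221: 412
merge 352 and 412: 764
s5's leaf is at depth 4, giving a 4-bit codeword.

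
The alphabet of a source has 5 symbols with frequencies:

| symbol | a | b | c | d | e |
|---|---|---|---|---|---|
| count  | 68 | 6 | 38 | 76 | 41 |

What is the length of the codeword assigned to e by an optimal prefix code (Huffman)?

Repeatedly merge the two smallest:
merge b(6) and c(38): 44
merge e(41) and 44: 85
merge a(68) and d(76): 144
merge 85 and 144: 229
e's leaf is at depth 2, giving a 2-bit codeword.

2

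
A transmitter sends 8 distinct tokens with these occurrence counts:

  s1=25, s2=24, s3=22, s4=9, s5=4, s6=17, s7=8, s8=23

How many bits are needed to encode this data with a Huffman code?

380

Merge the two smallest weights repeatedly:
merge s5(4) and s7(8): 12
merge s4(9) and 12: 21
merge s6(17) and 21: 38
merge s3(22) and s8(23): 45
merge s2(24) and s1(25): 49
merge 38 and 45: 83
merge 49 and 83: 132
Total encoded bits = sum of merged weights = 12 + 21 + 38 + 45 + 49 + 83 + 132 = 380.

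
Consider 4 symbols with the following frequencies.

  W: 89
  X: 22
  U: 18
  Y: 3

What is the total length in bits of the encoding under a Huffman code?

Greedily combine the two least-frequent nodes:
Y(3) + U(18) → 21
21 + X(22) → 43
43 + W(89) → 132
Each symbol's bit-cost is frequency × depth; summing gives 196 bits (equivalently 21 + 43 + 132).

196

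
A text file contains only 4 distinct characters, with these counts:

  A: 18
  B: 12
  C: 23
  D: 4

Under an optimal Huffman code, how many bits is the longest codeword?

3

Merge the two lowest-weight nodes at each step:
merge D(4) and B(12): 16
merge 16 and A(18): 34
merge C(23) and 34: 57
The first pair merged (D, B) ends up deepest, at depth 3.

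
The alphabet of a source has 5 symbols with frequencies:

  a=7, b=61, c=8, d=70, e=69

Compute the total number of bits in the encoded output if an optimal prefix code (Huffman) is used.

445

Merge the two smallest weights repeatedly:
combine a(7), c(8) → 15
combine 15, b(61) → 76
combine e(69), d(70) → 139
combine 76, 139 → 215
The encoded length is the sum of every internal node's weight: 15 + 76 + 139 + 215 = 445 bits.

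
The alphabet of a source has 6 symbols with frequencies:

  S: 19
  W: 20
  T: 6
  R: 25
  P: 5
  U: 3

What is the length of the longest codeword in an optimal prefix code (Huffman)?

Merge the two lowest-weight nodes at each step:
combine U(3), P(5) → 8
combine T(6), 8 → 14
combine 14, S(19) → 33
combine W(20), R(25) → 45
combine 33, 45 → 78
Maximum depth reached is 4.

4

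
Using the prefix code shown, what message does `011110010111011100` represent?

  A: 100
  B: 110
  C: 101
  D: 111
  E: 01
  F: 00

EDFCBDF

Read left to right; each codeword is recognised as soon as it completes (prefix code):
  01→E | 111→D | 00→F | 101→C | 110→B | 111→D | 00→F
Decoded message: EDFCBDF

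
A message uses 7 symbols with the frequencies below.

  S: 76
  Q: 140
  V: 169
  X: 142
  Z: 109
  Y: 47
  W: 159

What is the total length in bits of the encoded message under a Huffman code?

Build the Huffman tree bottom-up:
merge Y(47) and S(76): 123
merge Z(109) and 123: 232
merge Q(140) and X(142): 282
merge W(159) and V(169): 328
merge 232 and 282: 514
merge 328 and 514: 842
The encoded length is the sum of every internal node's weight: 123 + 232 + 282 + 328 + 514 + 842 = 2321 bits.

2321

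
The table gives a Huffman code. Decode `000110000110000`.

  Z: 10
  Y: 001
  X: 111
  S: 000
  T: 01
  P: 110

SPSPS

Read left to right; each codeword is recognised as soon as it completes (prefix code):
  000→S | 110→P | 000→S | 110→P | 000→S
Decoded message: SPSPS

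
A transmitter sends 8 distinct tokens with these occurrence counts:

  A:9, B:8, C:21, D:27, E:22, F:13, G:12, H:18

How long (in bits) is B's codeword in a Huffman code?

4

Huffman merges, smallest pair first:
combine B(8), A(9) → 17
combine G(12), F(13) → 25
combine 17, H(18) → 35
combine C(21), E(22) → 43
combine 25, D(27) → 52
combine 35, 43 → 78
combine 52, 78 → 130
B's leaf is at depth 4, giving a 4-bit codeword.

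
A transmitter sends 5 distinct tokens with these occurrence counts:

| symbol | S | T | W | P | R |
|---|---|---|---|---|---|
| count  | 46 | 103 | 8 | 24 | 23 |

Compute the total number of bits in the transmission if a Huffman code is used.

Merge the two smallest weights repeatedly:
combine W(8), R(23) → 31
combine P(24), 31 → 55
combine S(46), 55 → 101
combine 101, T(103) → 204
Each symbol's bit-cost is frequency × depth; summing gives 391 bits (equivalently 31 + 55 + 101 + 204).

391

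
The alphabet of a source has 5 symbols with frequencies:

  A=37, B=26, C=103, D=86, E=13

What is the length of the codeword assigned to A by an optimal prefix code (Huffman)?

3

Repeatedly merge the two smallest:
combine E(13), B(26) → 39
combine A(37), 39 → 76
combine 76, D(86) → 162
combine C(103), 162 → 265
The subtree containing A is merged 3 times, so code length = 3.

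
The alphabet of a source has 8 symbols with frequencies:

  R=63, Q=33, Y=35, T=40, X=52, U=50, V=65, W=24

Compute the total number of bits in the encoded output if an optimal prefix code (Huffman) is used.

Build the Huffman tree bottom-up:
merge W(24) and Q(33): 57
merge Y(35) and T(40): 75
merge U(50) and X(52): 102
merge 57 and R(63): 120
merge V(65) and 75: 140
merge 102 and 120: 222
merge 140 and 222: 362
Each symbol's bit-cost is frequency × depth; summing gives 1078 bits (equivalently 57 + 75 + 102 + 120 + 140 + 222 + 362).

1078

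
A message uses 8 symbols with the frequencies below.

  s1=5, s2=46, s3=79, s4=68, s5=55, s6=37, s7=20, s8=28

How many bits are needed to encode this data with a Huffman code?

Greedily combine the two least-frequent nodes:
s1(5) + s7(20) → 25
25 + s8(28) → 53
s6(37) + s2(46) → 83
53 + s5(55) → 108
s4(68) + s3(79) → 147
83 + 108 → 191
147 + 191 → 338
Each symbol's bit-cost is frequency × depth; summing gives 945 bits (equivalently 25 + 53 + 83 + 108 + 147 + 191 + 338).

945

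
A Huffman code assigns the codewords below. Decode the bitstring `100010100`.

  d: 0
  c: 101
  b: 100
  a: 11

Read left to right; each codeword is recognised as soon as it completes (prefix code):
  100→b | 0→d | 101→c | 0→d | 0→d
Decoded message: bdcdd

bdcdd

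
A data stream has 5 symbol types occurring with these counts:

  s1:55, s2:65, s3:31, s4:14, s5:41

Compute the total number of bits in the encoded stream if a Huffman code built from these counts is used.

Build the Huffman tree bottom-up:
combine s4(14), s3(31) → 45
combine s5(41), 45 → 86
combine s1(55), s2(65) → 120
combine 86, 120 → 206
Each symbol's bit-cost is frequency × depth; summing gives 457 bits (equivalently 45 + 86 + 120 + 206).

457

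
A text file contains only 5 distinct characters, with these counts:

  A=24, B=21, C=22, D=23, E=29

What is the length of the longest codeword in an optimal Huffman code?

3

Merge the two lowest-weight nodes at each step:
B(21) + C(22) → 43
D(23) + A(24) → 47
E(29) + 43 → 72
47 + 72 → 119
The first pair merged (B, C) ends up deepest, at depth 3.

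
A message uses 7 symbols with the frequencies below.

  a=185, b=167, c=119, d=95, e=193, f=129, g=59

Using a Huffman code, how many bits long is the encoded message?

Merge the two smallest weights repeatedly:
combine g(59), d(95) → 154
combine c(119), f(129) → 248
combine 154, b(167) → 321
combine a(185), e(193) → 378
combine 248, 321 → 569
combine 378, 569 → 947
The encoded length is the sum of every internal node's weight: 154 + 248 + 321 + 378 + 569 + 947 = 2617 bits.

2617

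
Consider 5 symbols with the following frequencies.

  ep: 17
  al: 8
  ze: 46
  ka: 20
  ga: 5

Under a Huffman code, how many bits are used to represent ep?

3

Huffman merges, smallest pair first:
ga(5) + al(8) → 13
13 + ep(17) → 30
ka(20) + 30 → 50
ze(46) + 50 → 96
ep sits 3 levels below the root, so its codeword is 3 bits.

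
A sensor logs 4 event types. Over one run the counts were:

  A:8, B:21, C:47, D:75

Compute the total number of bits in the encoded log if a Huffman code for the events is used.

Build the Huffman tree bottom-up:
A(8) + B(21) → 29
29 + C(47) → 76
D(75) + 76 → 151
Each symbol's bit-cost is frequency × depth; summing gives 256 bits (equivalently 29 + 76 + 151).

256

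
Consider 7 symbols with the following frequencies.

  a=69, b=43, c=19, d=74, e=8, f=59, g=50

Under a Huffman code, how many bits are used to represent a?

2

Build the tree from the bottom:
combine e(8), c(19) → 27
combine 27, b(43) → 70
combine g(50), f(59) → 109
combine a(69), 70 → 139
combine d(74), 109 → 183
combine 139, 183 → 322
a's leaf is at depth 2, giving a 2-bit codeword.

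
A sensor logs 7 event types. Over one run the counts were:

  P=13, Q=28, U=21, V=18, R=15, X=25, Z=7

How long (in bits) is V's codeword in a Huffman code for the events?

Repeatedly merge the two smallest:
combine Z(7), P(13) → 20
combine R(15), V(18) → 33
combine 20, U(21) → 41
combine X(25), Q(28) → 53
combine 33, 41 → 74
combine 53, 74 → 127
V sits 3 levels below the root, so its codeword is 3 bits.

3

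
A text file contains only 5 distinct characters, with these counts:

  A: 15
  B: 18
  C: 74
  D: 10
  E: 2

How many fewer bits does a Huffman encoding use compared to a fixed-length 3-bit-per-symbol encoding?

154

Fixed-length: 3 bits × 119 symbols = 357 bits.
Huffman merges:
merge E(2) and D(10): 12
merge 12 and A(15): 27
merge B(18) and 27: 45
merge 45 and C(74): 119
Huffman total = 12 + 27 + 45 + 119 = 203 bits.
Saving = 357 − 203 = 154 bits.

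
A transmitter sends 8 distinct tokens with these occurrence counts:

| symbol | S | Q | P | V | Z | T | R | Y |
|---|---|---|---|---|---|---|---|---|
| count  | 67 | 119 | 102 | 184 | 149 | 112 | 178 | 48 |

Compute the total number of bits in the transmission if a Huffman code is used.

2808

Merge the two smallest weights repeatedly:
Y(48) + S(67) → 115
P(102) + T(112) → 214
115 + Q(119) → 234
Z(149) + R(178) → 327
V(184) + 214 → 398
234 + 327 → 561
398 + 561 → 959
The encoded length is the sum of every internal node's weight: 115 + 214 + 234 + 327 + 398 + 561 + 959 = 2808 bits.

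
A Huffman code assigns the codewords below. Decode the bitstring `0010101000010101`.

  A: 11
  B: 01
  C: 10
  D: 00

DCCCDBBB

Read left to right; each codeword is recognised as soon as it completes (prefix code):
  00→D | 10→C | 10→C | 10→C | 00→D | 01→B | 01→B | 01→B
Decoded message: DCCCDBBB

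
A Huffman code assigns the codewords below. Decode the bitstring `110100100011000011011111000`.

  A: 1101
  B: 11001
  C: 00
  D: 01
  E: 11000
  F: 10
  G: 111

ACFCEDFGE

Read left to right; each codeword is recognised as soon as it completes (prefix code):
  1101→A | 00→C | 10→F | 00→C | 11000→E | 01→D | 10→F | 111→G | 11000→E
Decoded message: ACFCEDFGE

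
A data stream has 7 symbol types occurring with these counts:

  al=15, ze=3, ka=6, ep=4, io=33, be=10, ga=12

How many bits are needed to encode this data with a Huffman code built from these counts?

Build the Huffman tree bottom-up:
merge ze(3) and ep(4): 7
merge ka(6) and 7: 13
merge be(10) and ga(12): 22
merge 13 and al(15): 28
merge 22 and 28: 50
merge io(33) and 50: 83
Each symbol's bit-cost is frequency × depth; summing gives 203 bits (equivalently 7 + 13 + 22 + 28 + 50 + 83).

203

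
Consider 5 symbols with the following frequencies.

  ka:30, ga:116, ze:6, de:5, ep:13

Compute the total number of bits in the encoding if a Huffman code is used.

Build the Huffman tree bottom-up:
merge de(5) and ze(6): 11
merge 11 and ep(13): 24
merge 24 and ka(30): 54
merge 54 and ga(116): 170
The encoded length is the sum of every internal node's weight: 11 + 24 + 54 + 170 = 259 bits.

259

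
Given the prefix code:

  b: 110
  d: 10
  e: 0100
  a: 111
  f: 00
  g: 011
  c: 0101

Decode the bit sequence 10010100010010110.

Read left to right; each codeword is recognised as soon as it completes (prefix code):
  10→d | 0101→c | 00→f | 0100→e | 10→d | 110→b
Decoded message: dcfedb

dcfedb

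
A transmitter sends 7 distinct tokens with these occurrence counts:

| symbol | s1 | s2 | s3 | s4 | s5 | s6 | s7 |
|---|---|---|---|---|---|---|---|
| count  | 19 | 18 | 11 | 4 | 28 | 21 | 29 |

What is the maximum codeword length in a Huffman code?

4

Merge the two lowest-weight nodes at each step:
merge s4(4) and s3(11): 15
merge 15 and s2(18): 33
merge s1(19) and s6(21): 40
merge s5(28) and s7(29): 57
merge 33 and 40: 73
merge 57 and 73: 130
Maximum depth reached is 4.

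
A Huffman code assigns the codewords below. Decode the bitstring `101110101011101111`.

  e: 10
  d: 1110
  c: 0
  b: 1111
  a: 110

edeedb

Read left to right; each codeword is recognised as soon as it completes (prefix code):
  10→e | 1110→d | 10→e | 10→e | 1110→d | 1111→b
Decoded message: edeedb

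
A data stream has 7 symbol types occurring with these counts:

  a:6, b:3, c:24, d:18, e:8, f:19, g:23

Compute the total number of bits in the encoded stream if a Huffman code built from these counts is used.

Merge the two smallest weights repeatedly:
b(3) + a(6) → 9
e(8) + 9 → 17
17 + d(18) → 35
f(19) + g(23) → 42
c(24) + 35 → 59
42 + 59 → 101
Total encoded bits = sum of merged weights = 9 + 17 + 35 + 42 + 59 + 101 = 263.

263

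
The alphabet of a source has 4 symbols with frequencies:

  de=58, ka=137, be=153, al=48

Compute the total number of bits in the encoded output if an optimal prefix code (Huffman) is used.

745

Build the Huffman tree bottom-up:
combine al(48), de(58) → 106
combine 106, ka(137) → 243
combine be(153), 243 → 396
The encoded length is the sum of every internal node's weight: 106 + 243 + 396 = 745 bits.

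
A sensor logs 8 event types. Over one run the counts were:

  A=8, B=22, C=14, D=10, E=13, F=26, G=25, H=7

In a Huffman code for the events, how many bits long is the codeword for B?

3

Huffman merges, smallest pair first:
merge H(7) and A(8): 15
merge D(10) and E(13): 23
merge C(14) and 15: 29
merge B(22) and 23: 45
merge G(25) and F(26): 51
merge 29 and 45: 74
merge 51 and 74: 125
The subtree containing B is merged 3 times, so code length = 3.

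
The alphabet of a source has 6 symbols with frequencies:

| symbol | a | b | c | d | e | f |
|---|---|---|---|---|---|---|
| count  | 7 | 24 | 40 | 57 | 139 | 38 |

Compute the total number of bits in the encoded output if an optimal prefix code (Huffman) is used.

668

Build the Huffman tree bottom-up:
merge a(7) and b(24): 31
merge 31 and f(38): 69
merge c(40) and d(57): 97
merge 69 and 97: 166
merge e(139) and 166: 305
Each symbol's bit-cost is frequency × depth; summing gives 668 bits (equivalently 31 + 69 + 97 + 166 + 305).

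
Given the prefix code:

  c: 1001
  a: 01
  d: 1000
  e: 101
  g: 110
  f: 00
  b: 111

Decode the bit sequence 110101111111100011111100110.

gebbdbbfg

Read left to right; each codeword is recognised as soon as it completes (prefix code):
  110→g | 101→e | 111→b | 111→b | 1000→d | 111→b | 111→b | 00→f | 110→g
Decoded message: gebbdbbfg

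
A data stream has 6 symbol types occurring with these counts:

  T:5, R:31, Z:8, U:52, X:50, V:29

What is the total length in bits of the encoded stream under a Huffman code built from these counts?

Merge the two smallest weights repeatedly:
T(5) + Z(8) → 13
13 + V(29) → 42
R(31) + 42 → 73
X(50) + U(52) → 102
73 + 102 → 175
Each symbol's bit-cost is frequency × depth; summing gives 405 bits (equivalently 13 + 42 + 73 + 102 + 175).

405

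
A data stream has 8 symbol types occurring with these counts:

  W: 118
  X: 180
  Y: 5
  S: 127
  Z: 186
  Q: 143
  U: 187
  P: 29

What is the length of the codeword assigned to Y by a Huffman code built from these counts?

5

Huffman merges, smallest pair first:
merge Y(5) and P(29): 34
merge 34 and W(118): 152
merge S(127) and Q(143): 270
merge 152 and X(180): 332
merge Z(186) and U(187): 373
merge 270 and 332: 602
merge 373 and 602: 975
Y sits 5 levels below the root, so its codeword is 5 bits.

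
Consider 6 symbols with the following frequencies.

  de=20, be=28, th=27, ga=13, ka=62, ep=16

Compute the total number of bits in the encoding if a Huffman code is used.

Merge the two smallest weights repeatedly:
ga(13) + ep(16) → 29
de(20) + th(27) → 47
be(28) + 29 → 57
47 + 57 → 104
ka(62) + 104 → 166
Each symbol's bit-cost is frequency × depth; summing gives 403 bits (equivalently 29 + 47 + 57 + 104 + 166).

403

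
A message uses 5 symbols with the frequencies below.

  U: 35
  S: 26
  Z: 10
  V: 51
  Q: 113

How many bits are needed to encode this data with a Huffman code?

Build the Huffman tree bottom-up:
combine Z(10), S(26) → 36
combine U(35), 36 → 71
combine V(51), 71 → 122
combine Q(113), 122 → 235
The encoded length is the sum of every internal node's weight: 36 + 71 + 122 + 235 = 464 bits.

464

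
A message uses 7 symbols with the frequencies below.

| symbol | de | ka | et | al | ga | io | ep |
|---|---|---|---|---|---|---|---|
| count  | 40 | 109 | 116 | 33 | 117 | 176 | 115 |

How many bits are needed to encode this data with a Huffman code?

1898

Greedily combine the two least-frequent nodes:
al(33) + de(40) → 73
73 + ka(109) → 182
ep(115) + et(116) → 231
ga(117) + io(176) → 293
182 + 231 → 413
293 + 413 → 706
Total encoded bits = sum of merged weights = 73 + 182 + 231 + 293 + 413 + 706 = 1898.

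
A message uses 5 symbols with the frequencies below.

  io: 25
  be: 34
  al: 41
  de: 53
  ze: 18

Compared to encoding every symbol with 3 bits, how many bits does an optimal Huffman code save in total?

128

Fixed-length: 3 bits × 171 symbols = 513 bits.
Huffman merges:
merge ze(18) and io(25): 43
merge be(34) and al(41): 75
merge 43 and de(53): 96
merge 75 and 96: 171
Huffman total = 43 + 75 + 96 + 171 = 385 bits.
Saving = 513 − 385 = 128 bits.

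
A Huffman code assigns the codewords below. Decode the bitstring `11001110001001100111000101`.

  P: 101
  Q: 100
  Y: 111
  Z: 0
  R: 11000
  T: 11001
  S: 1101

Read left to right; each codeword is recognised as soon as it completes (prefix code):
  11001→T | 11000→R | 100→Q | 11001→T | 11000→R | 101→P
Decoded message: TRQTRP

TRQTRP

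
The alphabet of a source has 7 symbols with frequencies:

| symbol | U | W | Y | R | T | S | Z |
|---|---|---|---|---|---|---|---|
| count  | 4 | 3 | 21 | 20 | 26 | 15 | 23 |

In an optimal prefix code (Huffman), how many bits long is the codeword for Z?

2

Huffman merges, smallest pair first:
merge W(3) and U(4): 7
merge 7 and S(15): 22
merge R(20) and Y(21): 41
merge 22 and Z(23): 45
merge T(26) and 41: 67
merge 45 and 67: 112
The subtree containing Z is merged 2 times, so code length = 2.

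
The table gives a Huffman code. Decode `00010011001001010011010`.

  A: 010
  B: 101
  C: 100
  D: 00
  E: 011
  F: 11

Read left to right; each codeword is recognised as soon as it completes (prefix code):
  00→D | 010→A | 011→E | 00→D | 100→C | 101→B | 00→D | 11→F | 010→A
Decoded message: DAEDCBDFA

DAEDCBDFA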